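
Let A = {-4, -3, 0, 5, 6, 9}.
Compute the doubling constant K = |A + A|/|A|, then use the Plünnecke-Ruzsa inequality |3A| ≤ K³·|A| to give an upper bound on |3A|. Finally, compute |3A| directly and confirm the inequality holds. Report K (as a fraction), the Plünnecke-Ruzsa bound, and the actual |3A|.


|A| = 6.
Step 1: Compute A + A by enumerating all 36 pairs.
A + A = {-8, -7, -6, -4, -3, 0, 1, 2, 3, 5, 6, 9, 10, 11, 12, 14, 15, 18}, so |A + A| = 18.
Step 2: Doubling constant K = |A + A|/|A| = 18/6 = 18/6 ≈ 3.0000.
Step 3: Plünnecke-Ruzsa gives |3A| ≤ K³·|A| = (3.0000)³ · 6 ≈ 162.0000.
Step 4: Compute 3A = A + A + A directly by enumerating all triples (a,b,c) ∈ A³; |3A| = 34.
Step 5: Check 34 ≤ 162.0000? Yes ✓.

K = 18/6, Plünnecke-Ruzsa bound K³|A| ≈ 162.0000, |3A| = 34, inequality holds.


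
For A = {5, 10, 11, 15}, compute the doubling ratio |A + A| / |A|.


|A| = 4.
Compute A + A by enumerating all 16 pairs.
A + A = {10, 15, 16, 20, 21, 22, 25, 26, 30}, so |A + A| = 9.
K = |A + A| / |A| = 9/4 (already in lowest terms) ≈ 2.2500.
Reference: AP of size 4 gives K = 7/4 ≈ 1.7500; a fully generic set of size 4 gives K ≈ 2.5000.

|A| = 4, |A + A| = 9, K = 9/4.


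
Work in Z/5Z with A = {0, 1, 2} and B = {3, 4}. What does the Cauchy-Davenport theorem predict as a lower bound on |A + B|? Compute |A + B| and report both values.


Cauchy-Davenport: |A + B| ≥ min(p, |A| + |B| - 1) for A, B nonempty in Z/pZ.
|A| = 3, |B| = 2, p = 5.
CD lower bound = min(5, 3 + 2 - 1) = min(5, 4) = 4.
Compute A + B mod 5 directly:
a = 0: 0+3=3, 0+4=4
a = 1: 1+3=4, 1+4=0
a = 2: 2+3=0, 2+4=1
A + B = {0, 1, 3, 4}, so |A + B| = 4.
Verify: 4 ≥ 4? Yes ✓.

CD lower bound = 4, actual |A + B| = 4.


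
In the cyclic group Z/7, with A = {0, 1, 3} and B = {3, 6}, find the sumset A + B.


Work in Z/7Z: reduce every sum a + b modulo 7.
Enumerate all 6 pairs:
a = 0: 0+3=3, 0+6=6
a = 1: 1+3=4, 1+6=0
a = 3: 3+3=6, 3+6=2
Distinct residues collected: {0, 2, 3, 4, 6}
|A + B| = 5 (out of 7 total residues).

A + B = {0, 2, 3, 4, 6}


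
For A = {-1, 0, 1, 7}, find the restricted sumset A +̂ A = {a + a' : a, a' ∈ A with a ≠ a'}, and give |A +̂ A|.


Restricted sumset: A +̂ A = {a + a' : a ∈ A, a' ∈ A, a ≠ a'}.
Equivalently, take A + A and drop any sum 2a that is achievable ONLY as a + a for a ∈ A (i.e. sums representable only with equal summands).
Enumerate pairs (a, a') with a < a' (symmetric, so each unordered pair gives one sum; this covers all a ≠ a'):
  -1 + 0 = -1
  -1 + 1 = 0
  -1 + 7 = 6
  0 + 1 = 1
  0 + 7 = 7
  1 + 7 = 8
Collected distinct sums: {-1, 0, 1, 6, 7, 8}
|A +̂ A| = 6
(Reference bound: |A +̂ A| ≥ 2|A| - 3 for |A| ≥ 2, with |A| = 4 giving ≥ 5.)

|A +̂ A| = 6


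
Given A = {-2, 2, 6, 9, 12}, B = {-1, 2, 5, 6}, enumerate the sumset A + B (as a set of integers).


A + B = {a + b : a ∈ A, b ∈ B}.
Enumerate all |A|·|B| = 5·4 = 20 pairs (a, b) and collect distinct sums.
a = -2: -2+-1=-3, -2+2=0, -2+5=3, -2+6=4
a = 2: 2+-1=1, 2+2=4, 2+5=7, 2+6=8
a = 6: 6+-1=5, 6+2=8, 6+5=11, 6+6=12
a = 9: 9+-1=8, 9+2=11, 9+5=14, 9+6=15
a = 12: 12+-1=11, 12+2=14, 12+5=17, 12+6=18
Collecting distinct sums: A + B = {-3, 0, 1, 3, 4, 5, 7, 8, 11, 12, 14, 15, 17, 18}
|A + B| = 14

A + B = {-3, 0, 1, 3, 4, 5, 7, 8, 11, 12, 14, 15, 17, 18}


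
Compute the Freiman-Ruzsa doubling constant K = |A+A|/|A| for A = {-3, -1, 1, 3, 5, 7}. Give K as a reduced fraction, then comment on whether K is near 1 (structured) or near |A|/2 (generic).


|A| = 6.
Compute A + A by enumerating all 36 pairs.
A + A = {-6, -4, -2, 0, 2, 4, 6, 8, 10, 12, 14}, so |A + A| = 11.
K = |A + A| / |A| = 11/6 (already in lowest terms) ≈ 1.8333.
Reference: AP of size 6 gives K = 11/6 ≈ 1.8333; a fully generic set of size 6 gives K ≈ 3.5000.

|A| = 6, |A + A| = 11, K = 11/6.


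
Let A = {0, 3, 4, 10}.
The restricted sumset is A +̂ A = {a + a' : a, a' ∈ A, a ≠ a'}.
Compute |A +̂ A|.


Restricted sumset: A +̂ A = {a + a' : a ∈ A, a' ∈ A, a ≠ a'}.
Equivalently, take A + A and drop any sum 2a that is achievable ONLY as a + a for a ∈ A (i.e. sums representable only with equal summands).
Enumerate pairs (a, a') with a < a' (symmetric, so each unordered pair gives one sum; this covers all a ≠ a'):
  0 + 3 = 3
  0 + 4 = 4
  0 + 10 = 10
  3 + 4 = 7
  3 + 10 = 13
  4 + 10 = 14
Collected distinct sums: {3, 4, 7, 10, 13, 14}
|A +̂ A| = 6
(Reference bound: |A +̂ A| ≥ 2|A| - 3 for |A| ≥ 2, with |A| = 4 giving ≥ 5.)

|A +̂ A| = 6


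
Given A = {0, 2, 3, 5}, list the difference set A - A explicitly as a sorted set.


A - A = {a - a' : a, a' ∈ A}.
Compute a - a' for each ordered pair (a, a'):
a = 0: 0-0=0, 0-2=-2, 0-3=-3, 0-5=-5
a = 2: 2-0=2, 2-2=0, 2-3=-1, 2-5=-3
a = 3: 3-0=3, 3-2=1, 3-3=0, 3-5=-2
a = 5: 5-0=5, 5-2=3, 5-3=2, 5-5=0
Collecting distinct values (and noting 0 appears from a-a):
A - A = {-5, -3, -2, -1, 0, 1, 2, 3, 5}
|A - A| = 9

A - A = {-5, -3, -2, -1, 0, 1, 2, 3, 5}


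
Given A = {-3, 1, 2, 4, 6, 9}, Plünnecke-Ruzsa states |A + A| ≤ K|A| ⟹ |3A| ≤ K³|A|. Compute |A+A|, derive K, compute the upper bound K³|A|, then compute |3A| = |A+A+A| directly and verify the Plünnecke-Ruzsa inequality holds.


|A| = 6.
Step 1: Compute A + A by enumerating all 36 pairs.
A + A = {-6, -2, -1, 1, 2, 3, 4, 5, 6, 7, 8, 10, 11, 12, 13, 15, 18}, so |A + A| = 17.
Step 2: Doubling constant K = |A + A|/|A| = 17/6 = 17/6 ≈ 2.8333.
Step 3: Plünnecke-Ruzsa gives |3A| ≤ K³·|A| = (2.8333)³ · 6 ≈ 136.4722.
Step 4: Compute 3A = A + A + A directly by enumerating all triples (a,b,c) ∈ A³; |3A| = 30.
Step 5: Check 30 ≤ 136.4722? Yes ✓.

K = 17/6, Plünnecke-Ruzsa bound K³|A| ≈ 136.4722, |3A| = 30, inequality holds.


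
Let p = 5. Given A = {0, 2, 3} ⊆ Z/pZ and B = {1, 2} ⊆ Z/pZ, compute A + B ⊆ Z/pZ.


Work in Z/5Z: reduce every sum a + b modulo 5.
Enumerate all 6 pairs:
a = 0: 0+1=1, 0+2=2
a = 2: 2+1=3, 2+2=4
a = 3: 3+1=4, 3+2=0
Distinct residues collected: {0, 1, 2, 3, 4}
|A + B| = 5 (out of 5 total residues).

A + B = {0, 1, 2, 3, 4}


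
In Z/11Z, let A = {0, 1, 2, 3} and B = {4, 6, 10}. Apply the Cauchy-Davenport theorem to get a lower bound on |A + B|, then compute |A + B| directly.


Cauchy-Davenport: |A + B| ≥ min(p, |A| + |B| - 1) for A, B nonempty in Z/pZ.
|A| = 4, |B| = 3, p = 11.
CD lower bound = min(11, 4 + 3 - 1) = min(11, 6) = 6.
Compute A + B mod 11 directly:
a = 0: 0+4=4, 0+6=6, 0+10=10
a = 1: 1+4=5, 1+6=7, 1+10=0
a = 2: 2+4=6, 2+6=8, 2+10=1
a = 3: 3+4=7, 3+6=9, 3+10=2
A + B = {0, 1, 2, 4, 5, 6, 7, 8, 9, 10}, so |A + B| = 10.
Verify: 10 ≥ 6? Yes ✓.

CD lower bound = 6, actual |A + B| = 10.


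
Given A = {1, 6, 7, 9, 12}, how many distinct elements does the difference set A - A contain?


A - A = {a - a' : a, a' ∈ A}; |A| = 5.
Bounds: 2|A|-1 ≤ |A - A| ≤ |A|² - |A| + 1, i.e. 9 ≤ |A - A| ≤ 21.
Note: 0 ∈ A - A always (from a - a). The set is symmetric: if d ∈ A - A then -d ∈ A - A.
Enumerate nonzero differences d = a - a' with a > a' (then include -d):
Positive differences: {1, 2, 3, 5, 6, 8, 11}
Full difference set: {0} ∪ (positive diffs) ∪ (negative diffs).
|A - A| = 1 + 2·7 = 15 (matches direct enumeration: 15).

|A - A| = 15


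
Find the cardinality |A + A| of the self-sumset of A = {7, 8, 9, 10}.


A + A = {a + a' : a, a' ∈ A}; |A| = 4.
General bounds: 2|A| - 1 ≤ |A + A| ≤ |A|(|A|+1)/2, i.e. 7 ≤ |A + A| ≤ 10.
Lower bound 2|A|-1 is attained iff A is an arithmetic progression.
Enumerate sums a + a' for a ≤ a' (symmetric, so this suffices):
a = 7: 7+7=14, 7+8=15, 7+9=16, 7+10=17
a = 8: 8+8=16, 8+9=17, 8+10=18
a = 9: 9+9=18, 9+10=19
a = 10: 10+10=20
Distinct sums: {14, 15, 16, 17, 18, 19, 20}
|A + A| = 7

|A + A| = 7


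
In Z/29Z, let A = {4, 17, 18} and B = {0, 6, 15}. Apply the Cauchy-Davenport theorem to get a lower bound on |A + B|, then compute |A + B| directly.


Cauchy-Davenport: |A + B| ≥ min(p, |A| + |B| - 1) for A, B nonempty in Z/pZ.
|A| = 3, |B| = 3, p = 29.
CD lower bound = min(29, 3 + 3 - 1) = min(29, 5) = 5.
Compute A + B mod 29 directly:
a = 4: 4+0=4, 4+6=10, 4+15=19
a = 17: 17+0=17, 17+6=23, 17+15=3
a = 18: 18+0=18, 18+6=24, 18+15=4
A + B = {3, 4, 10, 17, 18, 19, 23, 24}, so |A + B| = 8.
Verify: 8 ≥ 5? Yes ✓.

CD lower bound = 5, actual |A + B| = 8.


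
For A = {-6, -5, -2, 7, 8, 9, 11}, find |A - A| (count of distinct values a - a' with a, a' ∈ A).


A - A = {a - a' : a, a' ∈ A}; |A| = 7.
Bounds: 2|A|-1 ≤ |A - A| ≤ |A|² - |A| + 1, i.e. 13 ≤ |A - A| ≤ 43.
Note: 0 ∈ A - A always (from a - a). The set is symmetric: if d ∈ A - A then -d ∈ A - A.
Enumerate nonzero differences d = a - a' with a > a' (then include -d):
Positive differences: {1, 2, 3, 4, 9, 10, 11, 12, 13, 14, 15, 16, 17}
Full difference set: {0} ∪ (positive diffs) ∪ (negative diffs).
|A - A| = 1 + 2·13 = 27 (matches direct enumeration: 27).

|A - A| = 27


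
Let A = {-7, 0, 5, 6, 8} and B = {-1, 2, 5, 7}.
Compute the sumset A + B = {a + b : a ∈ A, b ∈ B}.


A + B = {a + b : a ∈ A, b ∈ B}.
Enumerate all |A|·|B| = 5·4 = 20 pairs (a, b) and collect distinct sums.
a = -7: -7+-1=-8, -7+2=-5, -7+5=-2, -7+7=0
a = 0: 0+-1=-1, 0+2=2, 0+5=5, 0+7=7
a = 5: 5+-1=4, 5+2=7, 5+5=10, 5+7=12
a = 6: 6+-1=5, 6+2=8, 6+5=11, 6+7=13
a = 8: 8+-1=7, 8+2=10, 8+5=13, 8+7=15
Collecting distinct sums: A + B = {-8, -5, -2, -1, 0, 2, 4, 5, 7, 8, 10, 11, 12, 13, 15}
|A + B| = 15

A + B = {-8, -5, -2, -1, 0, 2, 4, 5, 7, 8, 10, 11, 12, 13, 15}


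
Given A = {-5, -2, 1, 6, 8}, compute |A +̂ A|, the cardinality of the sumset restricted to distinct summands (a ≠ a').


Restricted sumset: A +̂ A = {a + a' : a ∈ A, a' ∈ A, a ≠ a'}.
Equivalently, take A + A and drop any sum 2a that is achievable ONLY as a + a for a ∈ A (i.e. sums representable only with equal summands).
Enumerate pairs (a, a') with a < a' (symmetric, so each unordered pair gives one sum; this covers all a ≠ a'):
  -5 + -2 = -7
  -5 + 1 = -4
  -5 + 6 = 1
  -5 + 8 = 3
  -2 + 1 = -1
  -2 + 6 = 4
  -2 + 8 = 6
  1 + 6 = 7
  1 + 8 = 9
  6 + 8 = 14
Collected distinct sums: {-7, -4, -1, 1, 3, 4, 6, 7, 9, 14}
|A +̂ A| = 10
(Reference bound: |A +̂ A| ≥ 2|A| - 3 for |A| ≥ 2, with |A| = 5 giving ≥ 7.)

|A +̂ A| = 10


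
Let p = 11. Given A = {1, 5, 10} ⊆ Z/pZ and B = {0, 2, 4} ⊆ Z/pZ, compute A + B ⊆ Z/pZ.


Work in Z/11Z: reduce every sum a + b modulo 11.
Enumerate all 9 pairs:
a = 1: 1+0=1, 1+2=3, 1+4=5
a = 5: 5+0=5, 5+2=7, 5+4=9
a = 10: 10+0=10, 10+2=1, 10+4=3
Distinct residues collected: {1, 3, 5, 7, 9, 10}
|A + B| = 6 (out of 11 total residues).

A + B = {1, 3, 5, 7, 9, 10}


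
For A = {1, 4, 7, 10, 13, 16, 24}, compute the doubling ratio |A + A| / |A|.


|A| = 7.
Compute A + A by enumerating all 49 pairs.
A + A = {2, 5, 8, 11, 14, 17, 20, 23, 25, 26, 28, 29, 31, 32, 34, 37, 40, 48}, so |A + A| = 18.
K = |A + A| / |A| = 18/7 (already in lowest terms) ≈ 2.5714.
Reference: AP of size 7 gives K = 13/7 ≈ 1.8571; a fully generic set of size 7 gives K ≈ 4.0000.

|A| = 7, |A + A| = 18, K = 18/7.


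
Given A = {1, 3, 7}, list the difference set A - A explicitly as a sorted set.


A - A = {a - a' : a, a' ∈ A}.
Compute a - a' for each ordered pair (a, a'):
a = 1: 1-1=0, 1-3=-2, 1-7=-6
a = 3: 3-1=2, 3-3=0, 3-7=-4
a = 7: 7-1=6, 7-3=4, 7-7=0
Collecting distinct values (and noting 0 appears from a-a):
A - A = {-6, -4, -2, 0, 2, 4, 6}
|A - A| = 7

A - A = {-6, -4, -2, 0, 2, 4, 6}


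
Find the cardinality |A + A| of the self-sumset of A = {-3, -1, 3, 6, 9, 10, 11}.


A + A = {a + a' : a, a' ∈ A}; |A| = 7.
General bounds: 2|A| - 1 ≤ |A + A| ≤ |A|(|A|+1)/2, i.e. 13 ≤ |A + A| ≤ 28.
Lower bound 2|A|-1 is attained iff A is an arithmetic progression.
Enumerate sums a + a' for a ≤ a' (symmetric, so this suffices):
a = -3: -3+-3=-6, -3+-1=-4, -3+3=0, -3+6=3, -3+9=6, -3+10=7, -3+11=8
a = -1: -1+-1=-2, -1+3=2, -1+6=5, -1+9=8, -1+10=9, -1+11=10
a = 3: 3+3=6, 3+6=9, 3+9=12, 3+10=13, 3+11=14
a = 6: 6+6=12, 6+9=15, 6+10=16, 6+11=17
a = 9: 9+9=18, 9+10=19, 9+11=20
a = 10: 10+10=20, 10+11=21
a = 11: 11+11=22
Distinct sums: {-6, -4, -2, 0, 2, 3, 5, 6, 7, 8, 9, 10, 12, 13, 14, 15, 16, 17, 18, 19, 20, 21, 22}
|A + A| = 23

|A + A| = 23


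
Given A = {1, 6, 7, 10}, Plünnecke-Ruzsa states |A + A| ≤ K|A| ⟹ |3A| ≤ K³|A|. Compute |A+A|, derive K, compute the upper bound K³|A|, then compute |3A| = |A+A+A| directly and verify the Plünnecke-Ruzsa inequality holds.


|A| = 4.
Step 1: Compute A + A by enumerating all 16 pairs.
A + A = {2, 7, 8, 11, 12, 13, 14, 16, 17, 20}, so |A + A| = 10.
Step 2: Doubling constant K = |A + A|/|A| = 10/4 = 10/4 ≈ 2.5000.
Step 3: Plünnecke-Ruzsa gives |3A| ≤ K³·|A| = (2.5000)³ · 4 ≈ 62.5000.
Step 4: Compute 3A = A + A + A directly by enumerating all triples (a,b,c) ∈ A³; |3A| = 18.
Step 5: Check 18 ≤ 62.5000? Yes ✓.

K = 10/4, Plünnecke-Ruzsa bound K³|A| ≈ 62.5000, |3A| = 18, inequality holds.


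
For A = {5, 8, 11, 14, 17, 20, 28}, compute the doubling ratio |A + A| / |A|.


|A| = 7.
Compute A + A by enumerating all 49 pairs.
A + A = {10, 13, 16, 19, 22, 25, 28, 31, 33, 34, 36, 37, 39, 40, 42, 45, 48, 56}, so |A + A| = 18.
K = |A + A| / |A| = 18/7 (already in lowest terms) ≈ 2.5714.
Reference: AP of size 7 gives K = 13/7 ≈ 1.8571; a fully generic set of size 7 gives K ≈ 4.0000.

|A| = 7, |A + A| = 18, K = 18/7.


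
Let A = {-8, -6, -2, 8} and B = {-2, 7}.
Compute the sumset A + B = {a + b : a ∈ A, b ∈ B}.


A + B = {a + b : a ∈ A, b ∈ B}.
Enumerate all |A|·|B| = 4·2 = 8 pairs (a, b) and collect distinct sums.
a = -8: -8+-2=-10, -8+7=-1
a = -6: -6+-2=-8, -6+7=1
a = -2: -2+-2=-4, -2+7=5
a = 8: 8+-2=6, 8+7=15
Collecting distinct sums: A + B = {-10, -8, -4, -1, 1, 5, 6, 15}
|A + B| = 8

A + B = {-10, -8, -4, -1, 1, 5, 6, 15}


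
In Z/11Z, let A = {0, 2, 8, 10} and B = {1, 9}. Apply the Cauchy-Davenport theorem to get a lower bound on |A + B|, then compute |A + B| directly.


Cauchy-Davenport: |A + B| ≥ min(p, |A| + |B| - 1) for A, B nonempty in Z/pZ.
|A| = 4, |B| = 2, p = 11.
CD lower bound = min(11, 4 + 2 - 1) = min(11, 5) = 5.
Compute A + B mod 11 directly:
a = 0: 0+1=1, 0+9=9
a = 2: 2+1=3, 2+9=0
a = 8: 8+1=9, 8+9=6
a = 10: 10+1=0, 10+9=8
A + B = {0, 1, 3, 6, 8, 9}, so |A + B| = 6.
Verify: 6 ≥ 5? Yes ✓.

CD lower bound = 5, actual |A + B| = 6.


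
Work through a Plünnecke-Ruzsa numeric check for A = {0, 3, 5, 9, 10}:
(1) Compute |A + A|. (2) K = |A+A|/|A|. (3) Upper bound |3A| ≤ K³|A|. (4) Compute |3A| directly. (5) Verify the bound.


|A| = 5.
Step 1: Compute A + A by enumerating all 25 pairs.
A + A = {0, 3, 5, 6, 8, 9, 10, 12, 13, 14, 15, 18, 19, 20}, so |A + A| = 14.
Step 2: Doubling constant K = |A + A|/|A| = 14/5 = 14/5 ≈ 2.8000.
Step 3: Plünnecke-Ruzsa gives |3A| ≤ K³·|A| = (2.8000)³ · 5 ≈ 109.7600.
Step 4: Compute 3A = A + A + A directly by enumerating all triples (a,b,c) ∈ A³; |3A| = 26.
Step 5: Check 26 ≤ 109.7600? Yes ✓.

K = 14/5, Plünnecke-Ruzsa bound K³|A| ≈ 109.7600, |3A| = 26, inequality holds.


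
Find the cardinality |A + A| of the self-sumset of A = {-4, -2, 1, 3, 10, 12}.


A + A = {a + a' : a, a' ∈ A}; |A| = 6.
General bounds: 2|A| - 1 ≤ |A + A| ≤ |A|(|A|+1)/2, i.e. 11 ≤ |A + A| ≤ 21.
Lower bound 2|A|-1 is attained iff A is an arithmetic progression.
Enumerate sums a + a' for a ≤ a' (symmetric, so this suffices):
a = -4: -4+-4=-8, -4+-2=-6, -4+1=-3, -4+3=-1, -4+10=6, -4+12=8
a = -2: -2+-2=-4, -2+1=-1, -2+3=1, -2+10=8, -2+12=10
a = 1: 1+1=2, 1+3=4, 1+10=11, 1+12=13
a = 3: 3+3=6, 3+10=13, 3+12=15
a = 10: 10+10=20, 10+12=22
a = 12: 12+12=24
Distinct sums: {-8, -6, -4, -3, -1, 1, 2, 4, 6, 8, 10, 11, 13, 15, 20, 22, 24}
|A + A| = 17

|A + A| = 17


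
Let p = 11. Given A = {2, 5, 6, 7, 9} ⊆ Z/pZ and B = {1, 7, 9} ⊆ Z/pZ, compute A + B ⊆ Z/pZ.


Work in Z/11Z: reduce every sum a + b modulo 11.
Enumerate all 15 pairs:
a = 2: 2+1=3, 2+7=9, 2+9=0
a = 5: 5+1=6, 5+7=1, 5+9=3
a = 6: 6+1=7, 6+7=2, 6+9=4
a = 7: 7+1=8, 7+7=3, 7+9=5
a = 9: 9+1=10, 9+7=5, 9+9=7
Distinct residues collected: {0, 1, 2, 3, 4, 5, 6, 7, 8, 9, 10}
|A + B| = 11 (out of 11 total residues).

A + B = {0, 1, 2, 3, 4, 5, 6, 7, 8, 9, 10}


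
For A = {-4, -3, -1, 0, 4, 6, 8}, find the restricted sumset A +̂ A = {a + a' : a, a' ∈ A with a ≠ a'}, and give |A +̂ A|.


Restricted sumset: A +̂ A = {a + a' : a ∈ A, a' ∈ A, a ≠ a'}.
Equivalently, take A + A and drop any sum 2a that is achievable ONLY as a + a for a ∈ A (i.e. sums representable only with equal summands).
Enumerate pairs (a, a') with a < a' (symmetric, so each unordered pair gives one sum; this covers all a ≠ a'):
  -4 + -3 = -7
  -4 + -1 = -5
  -4 + 0 = -4
  -4 + 4 = 0
  -4 + 6 = 2
  -4 + 8 = 4
  -3 + -1 = -4
  -3 + 0 = -3
  -3 + 4 = 1
  -3 + 6 = 3
  -3 + 8 = 5
  -1 + 0 = -1
  -1 + 4 = 3
  -1 + 6 = 5
  -1 + 8 = 7
  0 + 4 = 4
  0 + 6 = 6
  0 + 8 = 8
  4 + 6 = 10
  4 + 8 = 12
  6 + 8 = 14
Collected distinct sums: {-7, -5, -4, -3, -1, 0, 1, 2, 3, 4, 5, 6, 7, 8, 10, 12, 14}
|A +̂ A| = 17
(Reference bound: |A +̂ A| ≥ 2|A| - 3 for |A| ≥ 2, with |A| = 7 giving ≥ 11.)

|A +̂ A| = 17


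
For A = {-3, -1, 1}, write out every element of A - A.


A - A = {a - a' : a, a' ∈ A}.
Compute a - a' for each ordered pair (a, a'):
a = -3: -3--3=0, -3--1=-2, -3-1=-4
a = -1: -1--3=2, -1--1=0, -1-1=-2
a = 1: 1--3=4, 1--1=2, 1-1=0
Collecting distinct values (and noting 0 appears from a-a):
A - A = {-4, -2, 0, 2, 4}
|A - A| = 5

A - A = {-4, -2, 0, 2, 4}


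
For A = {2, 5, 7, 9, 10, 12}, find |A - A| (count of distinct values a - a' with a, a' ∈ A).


A - A = {a - a' : a, a' ∈ A}; |A| = 6.
Bounds: 2|A|-1 ≤ |A - A| ≤ |A|² - |A| + 1, i.e. 11 ≤ |A - A| ≤ 31.
Note: 0 ∈ A - A always (from a - a). The set is symmetric: if d ∈ A - A then -d ∈ A - A.
Enumerate nonzero differences d = a - a' with a > a' (then include -d):
Positive differences: {1, 2, 3, 4, 5, 7, 8, 10}
Full difference set: {0} ∪ (positive diffs) ∪ (negative diffs).
|A - A| = 1 + 2·8 = 17 (matches direct enumeration: 17).

|A - A| = 17


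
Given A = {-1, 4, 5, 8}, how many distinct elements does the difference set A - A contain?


A - A = {a - a' : a, a' ∈ A}; |A| = 4.
Bounds: 2|A|-1 ≤ |A - A| ≤ |A|² - |A| + 1, i.e. 7 ≤ |A - A| ≤ 13.
Note: 0 ∈ A - A always (from a - a). The set is symmetric: if d ∈ A - A then -d ∈ A - A.
Enumerate nonzero differences d = a - a' with a > a' (then include -d):
Positive differences: {1, 3, 4, 5, 6, 9}
Full difference set: {0} ∪ (positive diffs) ∪ (negative diffs).
|A - A| = 1 + 2·6 = 13 (matches direct enumeration: 13).

|A - A| = 13


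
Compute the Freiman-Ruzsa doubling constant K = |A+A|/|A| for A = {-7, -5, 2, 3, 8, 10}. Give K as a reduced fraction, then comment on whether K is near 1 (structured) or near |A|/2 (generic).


|A| = 6.
Compute A + A by enumerating all 36 pairs.
A + A = {-14, -12, -10, -5, -4, -3, -2, 1, 3, 4, 5, 6, 10, 11, 12, 13, 16, 18, 20}, so |A + A| = 19.
K = |A + A| / |A| = 19/6 (already in lowest terms) ≈ 3.1667.
Reference: AP of size 6 gives K = 11/6 ≈ 1.8333; a fully generic set of size 6 gives K ≈ 3.5000.

|A| = 6, |A + A| = 19, K = 19/6.


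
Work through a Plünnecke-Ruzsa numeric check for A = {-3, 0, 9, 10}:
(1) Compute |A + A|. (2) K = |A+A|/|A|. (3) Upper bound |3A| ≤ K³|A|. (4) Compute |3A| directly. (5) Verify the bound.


|A| = 4.
Step 1: Compute A + A by enumerating all 16 pairs.
A + A = {-6, -3, 0, 6, 7, 9, 10, 18, 19, 20}, so |A + A| = 10.
Step 2: Doubling constant K = |A + A|/|A| = 10/4 = 10/4 ≈ 2.5000.
Step 3: Plünnecke-Ruzsa gives |3A| ≤ K³·|A| = (2.5000)³ · 4 ≈ 62.5000.
Step 4: Compute 3A = A + A + A directly by enumerating all triples (a,b,c) ∈ A³; |3A| = 20.
Step 5: Check 20 ≤ 62.5000? Yes ✓.

K = 10/4, Plünnecke-Ruzsa bound K³|A| ≈ 62.5000, |3A| = 20, inequality holds.


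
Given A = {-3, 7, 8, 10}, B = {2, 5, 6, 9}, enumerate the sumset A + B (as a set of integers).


A + B = {a + b : a ∈ A, b ∈ B}.
Enumerate all |A|·|B| = 4·4 = 16 pairs (a, b) and collect distinct sums.
a = -3: -3+2=-1, -3+5=2, -3+6=3, -3+9=6
a = 7: 7+2=9, 7+5=12, 7+6=13, 7+9=16
a = 8: 8+2=10, 8+5=13, 8+6=14, 8+9=17
a = 10: 10+2=12, 10+5=15, 10+6=16, 10+9=19
Collecting distinct sums: A + B = {-1, 2, 3, 6, 9, 10, 12, 13, 14, 15, 16, 17, 19}
|A + B| = 13

A + B = {-1, 2, 3, 6, 9, 10, 12, 13, 14, 15, 16, 17, 19}


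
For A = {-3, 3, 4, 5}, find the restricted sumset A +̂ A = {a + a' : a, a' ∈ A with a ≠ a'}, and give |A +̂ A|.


Restricted sumset: A +̂ A = {a + a' : a ∈ A, a' ∈ A, a ≠ a'}.
Equivalently, take A + A and drop any sum 2a that is achievable ONLY as a + a for a ∈ A (i.e. sums representable only with equal summands).
Enumerate pairs (a, a') with a < a' (symmetric, so each unordered pair gives one sum; this covers all a ≠ a'):
  -3 + 3 = 0
  -3 + 4 = 1
  -3 + 5 = 2
  3 + 4 = 7
  3 + 5 = 8
  4 + 5 = 9
Collected distinct sums: {0, 1, 2, 7, 8, 9}
|A +̂ A| = 6
(Reference bound: |A +̂ A| ≥ 2|A| - 3 for |A| ≥ 2, with |A| = 4 giving ≥ 5.)

|A +̂ A| = 6


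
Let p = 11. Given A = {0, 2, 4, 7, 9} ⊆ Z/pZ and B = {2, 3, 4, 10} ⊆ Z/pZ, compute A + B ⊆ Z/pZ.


Work in Z/11Z: reduce every sum a + b modulo 11.
Enumerate all 20 pairs:
a = 0: 0+2=2, 0+3=3, 0+4=4, 0+10=10
a = 2: 2+2=4, 2+3=5, 2+4=6, 2+10=1
a = 4: 4+2=6, 4+3=7, 4+4=8, 4+10=3
a = 7: 7+2=9, 7+3=10, 7+4=0, 7+10=6
a = 9: 9+2=0, 9+3=1, 9+4=2, 9+10=8
Distinct residues collected: {0, 1, 2, 3, 4, 5, 6, 7, 8, 9, 10}
|A + B| = 11 (out of 11 total residues).

A + B = {0, 1, 2, 3, 4, 5, 6, 7, 8, 9, 10}


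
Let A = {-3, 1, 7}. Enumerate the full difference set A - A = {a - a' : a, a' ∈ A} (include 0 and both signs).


A - A = {a - a' : a, a' ∈ A}.
Compute a - a' for each ordered pair (a, a'):
a = -3: -3--3=0, -3-1=-4, -3-7=-10
a = 1: 1--3=4, 1-1=0, 1-7=-6
a = 7: 7--3=10, 7-1=6, 7-7=0
Collecting distinct values (and noting 0 appears from a-a):
A - A = {-10, -6, -4, 0, 4, 6, 10}
|A - A| = 7

A - A = {-10, -6, -4, 0, 4, 6, 10}


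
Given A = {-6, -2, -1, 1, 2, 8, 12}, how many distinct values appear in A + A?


A + A = {a + a' : a, a' ∈ A}; |A| = 7.
General bounds: 2|A| - 1 ≤ |A + A| ≤ |A|(|A|+1)/2, i.e. 13 ≤ |A + A| ≤ 28.
Lower bound 2|A|-1 is attained iff A is an arithmetic progression.
Enumerate sums a + a' for a ≤ a' (symmetric, so this suffices):
a = -6: -6+-6=-12, -6+-2=-8, -6+-1=-7, -6+1=-5, -6+2=-4, -6+8=2, -6+12=6
a = -2: -2+-2=-4, -2+-1=-3, -2+1=-1, -2+2=0, -2+8=6, -2+12=10
a = -1: -1+-1=-2, -1+1=0, -1+2=1, -1+8=7, -1+12=11
a = 1: 1+1=2, 1+2=3, 1+8=9, 1+12=13
a = 2: 2+2=4, 2+8=10, 2+12=14
a = 8: 8+8=16, 8+12=20
a = 12: 12+12=24
Distinct sums: {-12, -8, -7, -5, -4, -3, -2, -1, 0, 1, 2, 3, 4, 6, 7, 9, 10, 11, 13, 14, 16, 20, 24}
|A + A| = 23

|A + A| = 23


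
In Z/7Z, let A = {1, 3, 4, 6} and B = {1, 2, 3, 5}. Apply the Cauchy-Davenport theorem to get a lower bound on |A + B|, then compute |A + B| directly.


Cauchy-Davenport: |A + B| ≥ min(p, |A| + |B| - 1) for A, B nonempty in Z/pZ.
|A| = 4, |B| = 4, p = 7.
CD lower bound = min(7, 4 + 4 - 1) = min(7, 7) = 7.
Compute A + B mod 7 directly:
a = 1: 1+1=2, 1+2=3, 1+3=4, 1+5=6
a = 3: 3+1=4, 3+2=5, 3+3=6, 3+5=1
a = 4: 4+1=5, 4+2=6, 4+3=0, 4+5=2
a = 6: 6+1=0, 6+2=1, 6+3=2, 6+5=4
A + B = {0, 1, 2, 3, 4, 5, 6}, so |A + B| = 7.
Verify: 7 ≥ 7? Yes ✓.

CD lower bound = 7, actual |A + B| = 7.


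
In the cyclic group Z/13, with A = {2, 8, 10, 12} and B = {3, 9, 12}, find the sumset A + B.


Work in Z/13Z: reduce every sum a + b modulo 13.
Enumerate all 12 pairs:
a = 2: 2+3=5, 2+9=11, 2+12=1
a = 8: 8+3=11, 8+9=4, 8+12=7
a = 10: 10+3=0, 10+9=6, 10+12=9
a = 12: 12+3=2, 12+9=8, 12+12=11
Distinct residues collected: {0, 1, 2, 4, 5, 6, 7, 8, 9, 11}
|A + B| = 10 (out of 13 total residues).

A + B = {0, 1, 2, 4, 5, 6, 7, 8, 9, 11}


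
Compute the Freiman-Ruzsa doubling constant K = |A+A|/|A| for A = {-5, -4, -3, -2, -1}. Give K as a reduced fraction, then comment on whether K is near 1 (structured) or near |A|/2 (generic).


|A| = 5.
Compute A + A by enumerating all 25 pairs.
A + A = {-10, -9, -8, -7, -6, -5, -4, -3, -2}, so |A + A| = 9.
K = |A + A| / |A| = 9/5 (already in lowest terms) ≈ 1.8000.
Reference: AP of size 5 gives K = 9/5 ≈ 1.8000; a fully generic set of size 5 gives K ≈ 3.0000.

|A| = 5, |A + A| = 9, K = 9/5.


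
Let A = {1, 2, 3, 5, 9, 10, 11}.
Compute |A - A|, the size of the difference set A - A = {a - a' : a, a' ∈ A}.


A - A = {a - a' : a, a' ∈ A}; |A| = 7.
Bounds: 2|A|-1 ≤ |A - A| ≤ |A|² - |A| + 1, i.e. 13 ≤ |A - A| ≤ 43.
Note: 0 ∈ A - A always (from a - a). The set is symmetric: if d ∈ A - A then -d ∈ A - A.
Enumerate nonzero differences d = a - a' with a > a' (then include -d):
Positive differences: {1, 2, 3, 4, 5, 6, 7, 8, 9, 10}
Full difference set: {0} ∪ (positive diffs) ∪ (negative diffs).
|A - A| = 1 + 2·10 = 21 (matches direct enumeration: 21).

|A - A| = 21


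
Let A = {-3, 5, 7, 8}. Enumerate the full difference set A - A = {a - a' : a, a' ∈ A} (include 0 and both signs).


A - A = {a - a' : a, a' ∈ A}.
Compute a - a' for each ordered pair (a, a'):
a = -3: -3--3=0, -3-5=-8, -3-7=-10, -3-8=-11
a = 5: 5--3=8, 5-5=0, 5-7=-2, 5-8=-3
a = 7: 7--3=10, 7-5=2, 7-7=0, 7-8=-1
a = 8: 8--3=11, 8-5=3, 8-7=1, 8-8=0
Collecting distinct values (and noting 0 appears from a-a):
A - A = {-11, -10, -8, -3, -2, -1, 0, 1, 2, 3, 8, 10, 11}
|A - A| = 13

A - A = {-11, -10, -8, -3, -2, -1, 0, 1, 2, 3, 8, 10, 11}


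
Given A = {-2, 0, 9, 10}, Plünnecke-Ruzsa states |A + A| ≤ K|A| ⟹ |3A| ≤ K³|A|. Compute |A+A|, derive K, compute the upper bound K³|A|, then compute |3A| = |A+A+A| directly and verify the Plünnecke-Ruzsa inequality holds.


|A| = 4.
Step 1: Compute A + A by enumerating all 16 pairs.
A + A = {-4, -2, 0, 7, 8, 9, 10, 18, 19, 20}, so |A + A| = 10.
Step 2: Doubling constant K = |A + A|/|A| = 10/4 = 10/4 ≈ 2.5000.
Step 3: Plünnecke-Ruzsa gives |3A| ≤ K³·|A| = (2.5000)³ · 4 ≈ 62.5000.
Step 4: Compute 3A = A + A + A directly by enumerating all triples (a,b,c) ∈ A³; |3A| = 19.
Step 5: Check 19 ≤ 62.5000? Yes ✓.

K = 10/4, Plünnecke-Ruzsa bound K³|A| ≈ 62.5000, |3A| = 19, inequality holds.


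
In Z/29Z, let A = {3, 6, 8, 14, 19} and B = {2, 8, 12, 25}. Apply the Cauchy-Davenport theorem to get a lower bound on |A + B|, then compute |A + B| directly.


Cauchy-Davenport: |A + B| ≥ min(p, |A| + |B| - 1) for A, B nonempty in Z/pZ.
|A| = 5, |B| = 4, p = 29.
CD lower bound = min(29, 5 + 4 - 1) = min(29, 8) = 8.
Compute A + B mod 29 directly:
a = 3: 3+2=5, 3+8=11, 3+12=15, 3+25=28
a = 6: 6+2=8, 6+8=14, 6+12=18, 6+25=2
a = 8: 8+2=10, 8+8=16, 8+12=20, 8+25=4
a = 14: 14+2=16, 14+8=22, 14+12=26, 14+25=10
a = 19: 19+2=21, 19+8=27, 19+12=2, 19+25=15
A + B = {2, 4, 5, 8, 10, 11, 14, 15, 16, 18, 20, 21, 22, 26, 27, 28}, so |A + B| = 16.
Verify: 16 ≥ 8? Yes ✓.

CD lower bound = 8, actual |A + B| = 16.


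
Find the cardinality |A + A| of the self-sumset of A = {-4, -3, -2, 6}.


A + A = {a + a' : a, a' ∈ A}; |A| = 4.
General bounds: 2|A| - 1 ≤ |A + A| ≤ |A|(|A|+1)/2, i.e. 7 ≤ |A + A| ≤ 10.
Lower bound 2|A|-1 is attained iff A is an arithmetic progression.
Enumerate sums a + a' for a ≤ a' (symmetric, so this suffices):
a = -4: -4+-4=-8, -4+-3=-7, -4+-2=-6, -4+6=2
a = -3: -3+-3=-6, -3+-2=-5, -3+6=3
a = -2: -2+-2=-4, -2+6=4
a = 6: 6+6=12
Distinct sums: {-8, -7, -6, -5, -4, 2, 3, 4, 12}
|A + A| = 9

|A + A| = 9


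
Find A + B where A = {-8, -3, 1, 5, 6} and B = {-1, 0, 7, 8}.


A + B = {a + b : a ∈ A, b ∈ B}.
Enumerate all |A|·|B| = 5·4 = 20 pairs (a, b) and collect distinct sums.
a = -8: -8+-1=-9, -8+0=-8, -8+7=-1, -8+8=0
a = -3: -3+-1=-4, -3+0=-3, -3+7=4, -3+8=5
a = 1: 1+-1=0, 1+0=1, 1+7=8, 1+8=9
a = 5: 5+-1=4, 5+0=5, 5+7=12, 5+8=13
a = 6: 6+-1=5, 6+0=6, 6+7=13, 6+8=14
Collecting distinct sums: A + B = {-9, -8, -4, -3, -1, 0, 1, 4, 5, 6, 8, 9, 12, 13, 14}
|A + B| = 15

A + B = {-9, -8, -4, -3, -1, 0, 1, 4, 5, 6, 8, 9, 12, 13, 14}


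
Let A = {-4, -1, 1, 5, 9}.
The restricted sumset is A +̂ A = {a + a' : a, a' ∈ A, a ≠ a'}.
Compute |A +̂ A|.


Restricted sumset: A +̂ A = {a + a' : a ∈ A, a' ∈ A, a ≠ a'}.
Equivalently, take A + A and drop any sum 2a that is achievable ONLY as a + a for a ∈ A (i.e. sums representable only with equal summands).
Enumerate pairs (a, a') with a < a' (symmetric, so each unordered pair gives one sum; this covers all a ≠ a'):
  -4 + -1 = -5
  -4 + 1 = -3
  -4 + 5 = 1
  -4 + 9 = 5
  -1 + 1 = 0
  -1 + 5 = 4
  -1 + 9 = 8
  1 + 5 = 6
  1 + 9 = 10
  5 + 9 = 14
Collected distinct sums: {-5, -3, 0, 1, 4, 5, 6, 8, 10, 14}
|A +̂ A| = 10
(Reference bound: |A +̂ A| ≥ 2|A| - 3 for |A| ≥ 2, with |A| = 5 giving ≥ 7.)

|A +̂ A| = 10


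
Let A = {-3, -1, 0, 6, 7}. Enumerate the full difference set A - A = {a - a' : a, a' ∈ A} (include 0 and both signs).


A - A = {a - a' : a, a' ∈ A}.
Compute a - a' for each ordered pair (a, a'):
a = -3: -3--3=0, -3--1=-2, -3-0=-3, -3-6=-9, -3-7=-10
a = -1: -1--3=2, -1--1=0, -1-0=-1, -1-6=-7, -1-7=-8
a = 0: 0--3=3, 0--1=1, 0-0=0, 0-6=-6, 0-7=-7
a = 6: 6--3=9, 6--1=7, 6-0=6, 6-6=0, 6-7=-1
a = 7: 7--3=10, 7--1=8, 7-0=7, 7-6=1, 7-7=0
Collecting distinct values (and noting 0 appears from a-a):
A - A = {-10, -9, -8, -7, -6, -3, -2, -1, 0, 1, 2, 3, 6, 7, 8, 9, 10}
|A - A| = 17

A - A = {-10, -9, -8, -7, -6, -3, -2, -1, 0, 1, 2, 3, 6, 7, 8, 9, 10}


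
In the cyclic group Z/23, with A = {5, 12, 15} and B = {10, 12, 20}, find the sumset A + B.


Work in Z/23Z: reduce every sum a + b modulo 23.
Enumerate all 9 pairs:
a = 5: 5+10=15, 5+12=17, 5+20=2
a = 12: 12+10=22, 12+12=1, 12+20=9
a = 15: 15+10=2, 15+12=4, 15+20=12
Distinct residues collected: {1, 2, 4, 9, 12, 15, 17, 22}
|A + B| = 8 (out of 23 total residues).

A + B = {1, 2, 4, 9, 12, 15, 17, 22}


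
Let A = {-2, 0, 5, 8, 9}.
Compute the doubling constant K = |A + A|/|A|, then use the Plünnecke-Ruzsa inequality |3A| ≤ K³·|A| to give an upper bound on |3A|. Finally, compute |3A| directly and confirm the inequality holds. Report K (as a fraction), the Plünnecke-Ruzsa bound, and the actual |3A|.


|A| = 5.
Step 1: Compute A + A by enumerating all 25 pairs.
A + A = {-4, -2, 0, 3, 5, 6, 7, 8, 9, 10, 13, 14, 16, 17, 18}, so |A + A| = 15.
Step 2: Doubling constant K = |A + A|/|A| = 15/5 = 15/5 ≈ 3.0000.
Step 3: Plünnecke-Ruzsa gives |3A| ≤ K³·|A| = (3.0000)³ · 5 ≈ 135.0000.
Step 4: Compute 3A = A + A + A directly by enumerating all triples (a,b,c) ∈ A³; |3A| = 29.
Step 5: Check 29 ≤ 135.0000? Yes ✓.

K = 15/5, Plünnecke-Ruzsa bound K³|A| ≈ 135.0000, |3A| = 29, inequality holds.


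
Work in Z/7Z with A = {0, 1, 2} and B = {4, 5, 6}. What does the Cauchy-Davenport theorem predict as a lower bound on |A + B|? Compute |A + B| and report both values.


Cauchy-Davenport: |A + B| ≥ min(p, |A| + |B| - 1) for A, B nonempty in Z/pZ.
|A| = 3, |B| = 3, p = 7.
CD lower bound = min(7, 3 + 3 - 1) = min(7, 5) = 5.
Compute A + B mod 7 directly:
a = 0: 0+4=4, 0+5=5, 0+6=6
a = 1: 1+4=5, 1+5=6, 1+6=0
a = 2: 2+4=6, 2+5=0, 2+6=1
A + B = {0, 1, 4, 5, 6}, so |A + B| = 5.
Verify: 5 ≥ 5? Yes ✓.

CD lower bound = 5, actual |A + B| = 5.


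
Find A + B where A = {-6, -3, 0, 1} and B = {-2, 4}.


A + B = {a + b : a ∈ A, b ∈ B}.
Enumerate all |A|·|B| = 4·2 = 8 pairs (a, b) and collect distinct sums.
a = -6: -6+-2=-8, -6+4=-2
a = -3: -3+-2=-5, -3+4=1
a = 0: 0+-2=-2, 0+4=4
a = 1: 1+-2=-1, 1+4=5
Collecting distinct sums: A + B = {-8, -5, -2, -1, 1, 4, 5}
|A + B| = 7

A + B = {-8, -5, -2, -1, 1, 4, 5}


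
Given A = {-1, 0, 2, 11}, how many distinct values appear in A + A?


A + A = {a + a' : a, a' ∈ A}; |A| = 4.
General bounds: 2|A| - 1 ≤ |A + A| ≤ |A|(|A|+1)/2, i.e. 7 ≤ |A + A| ≤ 10.
Lower bound 2|A|-1 is attained iff A is an arithmetic progression.
Enumerate sums a + a' for a ≤ a' (symmetric, so this suffices):
a = -1: -1+-1=-2, -1+0=-1, -1+2=1, -1+11=10
a = 0: 0+0=0, 0+2=2, 0+11=11
a = 2: 2+2=4, 2+11=13
a = 11: 11+11=22
Distinct sums: {-2, -1, 0, 1, 2, 4, 10, 11, 13, 22}
|A + A| = 10

|A + A| = 10


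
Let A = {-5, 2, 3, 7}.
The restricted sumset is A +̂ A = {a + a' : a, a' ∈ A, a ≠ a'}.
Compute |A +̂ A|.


Restricted sumset: A +̂ A = {a + a' : a ∈ A, a' ∈ A, a ≠ a'}.
Equivalently, take A + A and drop any sum 2a that is achievable ONLY as a + a for a ∈ A (i.e. sums representable only with equal summands).
Enumerate pairs (a, a') with a < a' (symmetric, so each unordered pair gives one sum; this covers all a ≠ a'):
  -5 + 2 = -3
  -5 + 3 = -2
  -5 + 7 = 2
  2 + 3 = 5
  2 + 7 = 9
  3 + 7 = 10
Collected distinct sums: {-3, -2, 2, 5, 9, 10}
|A +̂ A| = 6
(Reference bound: |A +̂ A| ≥ 2|A| - 3 for |A| ≥ 2, with |A| = 4 giving ≥ 5.)

|A +̂ A| = 6


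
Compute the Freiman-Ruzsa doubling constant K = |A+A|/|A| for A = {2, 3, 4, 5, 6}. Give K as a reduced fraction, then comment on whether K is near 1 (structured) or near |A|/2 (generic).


|A| = 5.
Compute A + A by enumerating all 25 pairs.
A + A = {4, 5, 6, 7, 8, 9, 10, 11, 12}, so |A + A| = 9.
K = |A + A| / |A| = 9/5 (already in lowest terms) ≈ 1.8000.
Reference: AP of size 5 gives K = 9/5 ≈ 1.8000; a fully generic set of size 5 gives K ≈ 3.0000.

|A| = 5, |A + A| = 9, K = 9/5.


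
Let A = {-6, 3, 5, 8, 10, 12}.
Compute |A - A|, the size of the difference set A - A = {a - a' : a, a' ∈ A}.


A - A = {a - a' : a, a' ∈ A}; |A| = 6.
Bounds: 2|A|-1 ≤ |A - A| ≤ |A|² - |A| + 1, i.e. 11 ≤ |A - A| ≤ 31.
Note: 0 ∈ A - A always (from a - a). The set is symmetric: if d ∈ A - A then -d ∈ A - A.
Enumerate nonzero differences d = a - a' with a > a' (then include -d):
Positive differences: {2, 3, 4, 5, 7, 9, 11, 14, 16, 18}
Full difference set: {0} ∪ (positive diffs) ∪ (negative diffs).
|A - A| = 1 + 2·10 = 21 (matches direct enumeration: 21).

|A - A| = 21


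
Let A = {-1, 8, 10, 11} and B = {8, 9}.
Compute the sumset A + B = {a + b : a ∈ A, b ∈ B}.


A + B = {a + b : a ∈ A, b ∈ B}.
Enumerate all |A|·|B| = 4·2 = 8 pairs (a, b) and collect distinct sums.
a = -1: -1+8=7, -1+9=8
a = 8: 8+8=16, 8+9=17
a = 10: 10+8=18, 10+9=19
a = 11: 11+8=19, 11+9=20
Collecting distinct sums: A + B = {7, 8, 16, 17, 18, 19, 20}
|A + B| = 7

A + B = {7, 8, 16, 17, 18, 19, 20}


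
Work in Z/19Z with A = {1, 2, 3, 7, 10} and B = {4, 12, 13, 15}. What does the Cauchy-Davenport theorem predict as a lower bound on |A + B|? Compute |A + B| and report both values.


Cauchy-Davenport: |A + B| ≥ min(p, |A| + |B| - 1) for A, B nonempty in Z/pZ.
|A| = 5, |B| = 4, p = 19.
CD lower bound = min(19, 5 + 4 - 1) = min(19, 8) = 8.
Compute A + B mod 19 directly:
a = 1: 1+4=5, 1+12=13, 1+13=14, 1+15=16
a = 2: 2+4=6, 2+12=14, 2+13=15, 2+15=17
a = 3: 3+4=7, 3+12=15, 3+13=16, 3+15=18
a = 7: 7+4=11, 7+12=0, 7+13=1, 7+15=3
a = 10: 10+4=14, 10+12=3, 10+13=4, 10+15=6
A + B = {0, 1, 3, 4, 5, 6, 7, 11, 13, 14, 15, 16, 17, 18}, so |A + B| = 14.
Verify: 14 ≥ 8? Yes ✓.

CD lower bound = 8, actual |A + B| = 14.


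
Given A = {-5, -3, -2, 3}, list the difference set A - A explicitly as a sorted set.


A - A = {a - a' : a, a' ∈ A}.
Compute a - a' for each ordered pair (a, a'):
a = -5: -5--5=0, -5--3=-2, -5--2=-3, -5-3=-8
a = -3: -3--5=2, -3--3=0, -3--2=-1, -3-3=-6
a = -2: -2--5=3, -2--3=1, -2--2=0, -2-3=-5
a = 3: 3--5=8, 3--3=6, 3--2=5, 3-3=0
Collecting distinct values (and noting 0 appears from a-a):
A - A = {-8, -6, -5, -3, -2, -1, 0, 1, 2, 3, 5, 6, 8}
|A - A| = 13

A - A = {-8, -6, -5, -3, -2, -1, 0, 1, 2, 3, 5, 6, 8}


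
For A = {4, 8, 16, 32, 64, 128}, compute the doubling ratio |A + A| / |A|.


|A| = 6.
Compute A + A by enumerating all 36 pairs.
A + A = {8, 12, 16, 20, 24, 32, 36, 40, 48, 64, 68, 72, 80, 96, 128, 132, 136, 144, 160, 192, 256}, so |A + A| = 21.
K = |A + A| / |A| = 21/6 = 7/2 ≈ 3.5000.
Reference: AP of size 6 gives K = 11/6 ≈ 1.8333; a fully generic set of size 6 gives K ≈ 3.5000.

|A| = 6, |A + A| = 21, K = 21/6 = 7/2.


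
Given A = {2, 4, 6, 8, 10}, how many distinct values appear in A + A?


A + A = {a + a' : a, a' ∈ A}; |A| = 5.
General bounds: 2|A| - 1 ≤ |A + A| ≤ |A|(|A|+1)/2, i.e. 9 ≤ |A + A| ≤ 15.
Lower bound 2|A|-1 is attained iff A is an arithmetic progression.
Enumerate sums a + a' for a ≤ a' (symmetric, so this suffices):
a = 2: 2+2=4, 2+4=6, 2+6=8, 2+8=10, 2+10=12
a = 4: 4+4=8, 4+6=10, 4+8=12, 4+10=14
a = 6: 6+6=12, 6+8=14, 6+10=16
a = 8: 8+8=16, 8+10=18
a = 10: 10+10=20
Distinct sums: {4, 6, 8, 10, 12, 14, 16, 18, 20}
|A + A| = 9

|A + A| = 9


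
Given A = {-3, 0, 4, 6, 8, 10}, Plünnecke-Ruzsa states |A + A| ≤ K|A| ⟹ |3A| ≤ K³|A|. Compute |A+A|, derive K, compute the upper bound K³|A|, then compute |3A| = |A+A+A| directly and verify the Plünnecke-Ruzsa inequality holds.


|A| = 6.
Step 1: Compute A + A by enumerating all 36 pairs.
A + A = {-6, -3, 0, 1, 3, 4, 5, 6, 7, 8, 10, 12, 14, 16, 18, 20}, so |A + A| = 16.
Step 2: Doubling constant K = |A + A|/|A| = 16/6 = 16/6 ≈ 2.6667.
Step 3: Plünnecke-Ruzsa gives |3A| ≤ K³·|A| = (2.6667)³ · 6 ≈ 113.7778.
Step 4: Compute 3A = A + A + A directly by enumerating all triples (a,b,c) ∈ A³; |3A| = 29.
Step 5: Check 29 ≤ 113.7778? Yes ✓.

K = 16/6, Plünnecke-Ruzsa bound K³|A| ≈ 113.7778, |3A| = 29, inequality holds.


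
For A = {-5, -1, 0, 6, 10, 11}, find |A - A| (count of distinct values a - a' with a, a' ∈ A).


A - A = {a - a' : a, a' ∈ A}; |A| = 6.
Bounds: 2|A|-1 ≤ |A - A| ≤ |A|² - |A| + 1, i.e. 11 ≤ |A - A| ≤ 31.
Note: 0 ∈ A - A always (from a - a). The set is symmetric: if d ∈ A - A then -d ∈ A - A.
Enumerate nonzero differences d = a - a' with a > a' (then include -d):
Positive differences: {1, 4, 5, 6, 7, 10, 11, 12, 15, 16}
Full difference set: {0} ∪ (positive diffs) ∪ (negative diffs).
|A - A| = 1 + 2·10 = 21 (matches direct enumeration: 21).

|A - A| = 21


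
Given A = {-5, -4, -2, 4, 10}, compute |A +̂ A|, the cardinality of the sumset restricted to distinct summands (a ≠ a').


Restricted sumset: A +̂ A = {a + a' : a ∈ A, a' ∈ A, a ≠ a'}.
Equivalently, take A + A and drop any sum 2a that is achievable ONLY as a + a for a ∈ A (i.e. sums representable only with equal summands).
Enumerate pairs (a, a') with a < a' (symmetric, so each unordered pair gives one sum; this covers all a ≠ a'):
  -5 + -4 = -9
  -5 + -2 = -7
  -5 + 4 = -1
  -5 + 10 = 5
  -4 + -2 = -6
  -4 + 4 = 0
  -4 + 10 = 6
  -2 + 4 = 2
  -2 + 10 = 8
  4 + 10 = 14
Collected distinct sums: {-9, -7, -6, -1, 0, 2, 5, 6, 8, 14}
|A +̂ A| = 10
(Reference bound: |A +̂ A| ≥ 2|A| - 3 for |A| ≥ 2, with |A| = 5 giving ≥ 7.)

|A +̂ A| = 10


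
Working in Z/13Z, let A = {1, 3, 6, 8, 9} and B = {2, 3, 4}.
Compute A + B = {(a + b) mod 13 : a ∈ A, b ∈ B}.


Work in Z/13Z: reduce every sum a + b modulo 13.
Enumerate all 15 pairs:
a = 1: 1+2=3, 1+3=4, 1+4=5
a = 3: 3+2=5, 3+3=6, 3+4=7
a = 6: 6+2=8, 6+3=9, 6+4=10
a = 8: 8+2=10, 8+3=11, 8+4=12
a = 9: 9+2=11, 9+3=12, 9+4=0
Distinct residues collected: {0, 3, 4, 5, 6, 7, 8, 9, 10, 11, 12}
|A + B| = 11 (out of 13 total residues).

A + B = {0, 3, 4, 5, 6, 7, 8, 9, 10, 11, 12}


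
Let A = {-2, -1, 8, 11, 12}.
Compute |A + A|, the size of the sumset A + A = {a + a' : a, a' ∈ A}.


A + A = {a + a' : a, a' ∈ A}; |A| = 5.
General bounds: 2|A| - 1 ≤ |A + A| ≤ |A|(|A|+1)/2, i.e. 9 ≤ |A + A| ≤ 15.
Lower bound 2|A|-1 is attained iff A is an arithmetic progression.
Enumerate sums a + a' for a ≤ a' (symmetric, so this suffices):
a = -2: -2+-2=-4, -2+-1=-3, -2+8=6, -2+11=9, -2+12=10
a = -1: -1+-1=-2, -1+8=7, -1+11=10, -1+12=11
a = 8: 8+8=16, 8+11=19, 8+12=20
a = 11: 11+11=22, 11+12=23
a = 12: 12+12=24
Distinct sums: {-4, -3, -2, 6, 7, 9, 10, 11, 16, 19, 20, 22, 23, 24}
|A + A| = 14

|A + A| = 14


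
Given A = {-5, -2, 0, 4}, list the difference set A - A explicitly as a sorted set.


A - A = {a - a' : a, a' ∈ A}.
Compute a - a' for each ordered pair (a, a'):
a = -5: -5--5=0, -5--2=-3, -5-0=-5, -5-4=-9
a = -2: -2--5=3, -2--2=0, -2-0=-2, -2-4=-6
a = 0: 0--5=5, 0--2=2, 0-0=0, 0-4=-4
a = 4: 4--5=9, 4--2=6, 4-0=4, 4-4=0
Collecting distinct values (and noting 0 appears from a-a):
A - A = {-9, -6, -5, -4, -3, -2, 0, 2, 3, 4, 5, 6, 9}
|A - A| = 13

A - A = {-9, -6, -5, -4, -3, -2, 0, 2, 3, 4, 5, 6, 9}
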